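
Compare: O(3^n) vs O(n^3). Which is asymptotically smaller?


cubic grows slower than exponential (base 3)
O(n^3) is asymptotically smaller; O(3^n) grows faster


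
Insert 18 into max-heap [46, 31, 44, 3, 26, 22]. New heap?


Append 18: [46, 31, 44, 3, 26, 22, 18]
Bubble up: no swaps needed
Result: [46, 31, 44, 3, 26, 22, 18]


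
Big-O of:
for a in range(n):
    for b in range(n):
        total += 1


Per nesting level: O(n) * O(n) = O(n^2)
Complexity: O(n^2)


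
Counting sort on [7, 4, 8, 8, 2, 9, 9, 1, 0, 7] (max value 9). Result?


Count array: [1, 1, 1, 0, 1, 0, 0, 2, 2, 2]
Reconstruct: [0, 1, 2, 4, 7, 7, 8, 8, 9, 9]


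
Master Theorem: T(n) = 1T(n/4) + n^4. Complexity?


a=1, b=4, c=4. log_4(1)=0 < c=4. Case 3: O(n^c) = O(n^4)
Complexity: O(n^4)


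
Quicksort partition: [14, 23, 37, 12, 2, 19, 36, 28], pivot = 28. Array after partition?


Elements <= 28 go left of pivot.
Result: [14, 23, 12, 2, 19, 28, 36, 37], pivot at index 5


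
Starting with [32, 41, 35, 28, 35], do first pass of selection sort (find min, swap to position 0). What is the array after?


After one pass: [28, 41, 35, 32, 35]


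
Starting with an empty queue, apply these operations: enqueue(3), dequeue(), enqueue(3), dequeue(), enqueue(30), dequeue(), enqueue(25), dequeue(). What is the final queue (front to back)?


enqueue(3) -> [3]
dequeue() returns 3 -> []
enqueue(3) -> [3]
dequeue() returns 3 -> []
enqueue(30) -> [30]
dequeue() returns 30 -> []
enqueue(25) -> [25]
dequeue() returns 25 -> []
Final queue (front to back): []


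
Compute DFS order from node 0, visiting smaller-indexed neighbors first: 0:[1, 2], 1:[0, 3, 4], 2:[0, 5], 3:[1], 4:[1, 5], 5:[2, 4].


DFS stack-based: start with [0]
Visit order: [0, 1, 3, 4, 5, 2]


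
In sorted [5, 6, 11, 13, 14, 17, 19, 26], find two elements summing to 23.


Two pointers: lo=0, hi=7
Found pair: (6, 17) summing to 23


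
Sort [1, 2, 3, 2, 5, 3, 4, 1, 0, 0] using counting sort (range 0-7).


Count array: [2, 2, 2, 2, 1, 1, 0, 0]
Reconstruct: [0, 0, 1, 1, 2, 2, 3, 3, 4, 5]


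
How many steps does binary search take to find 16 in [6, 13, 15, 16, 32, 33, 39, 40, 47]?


Search for 16:
[0,8] mid=4 arr[4]=32
[0,3] mid=1 arr[1]=13
[2,3] mid=2 arr[2]=15
[3,3] mid=3 arr[3]=16
Total: 4 comparisons


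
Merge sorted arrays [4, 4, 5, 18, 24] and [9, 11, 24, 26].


Compare heads, take smaller each step.
Merged: [4, 4, 5, 9, 11, 18, 24, 24, 26]


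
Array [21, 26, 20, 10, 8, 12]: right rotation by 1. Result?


Right rotate by 1: [12, 21, 26, 20, 10, 8]


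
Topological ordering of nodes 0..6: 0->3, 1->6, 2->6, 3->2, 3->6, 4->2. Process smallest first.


Kahn's algorithm, process smallest node first
Order: [0, 1, 3, 4, 2, 5, 6]


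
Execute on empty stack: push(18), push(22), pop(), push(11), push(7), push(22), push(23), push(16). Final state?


push(18) -> [18]
push(22) -> [18, 22]
pop() returns 22 -> [18]
push(11) -> [18, 11]
push(7) -> [18, 11, 7]
push(22) -> [18, 11, 7, 22]
push(23) -> [18, 11, 7, 22, 23]
push(16) -> [18, 11, 7, 22, 23, 16]
Final stack (bottom to top): [18, 11, 7, 22, 23, 16]


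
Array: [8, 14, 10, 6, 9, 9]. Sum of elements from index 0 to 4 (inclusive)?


Prefix sums: [0, 8, 22, 32, 38, 47, 56]
Sum[0..4] = prefix[5] - prefix[0] = 47 - 0 = 47


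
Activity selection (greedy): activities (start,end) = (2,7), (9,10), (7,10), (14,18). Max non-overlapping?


Greedy: pick earliest-ending, then skip overlaps.
Selected (3 activities): [(2, 7), (9, 10), (14, 18)]


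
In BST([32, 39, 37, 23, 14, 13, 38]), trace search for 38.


BST root = 32
Search for 38: compare at each node
Path: [32, 39, 37, 38]


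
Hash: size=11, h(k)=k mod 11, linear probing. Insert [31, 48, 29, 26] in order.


Insertions: 31->slot 9; 48->slot 4; 29->slot 7; 26->slot 5
Table: [None, None, None, None, 48, 26, None, 29, None, 31, None]


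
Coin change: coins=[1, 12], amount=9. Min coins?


dp[0]=0; dp[i]=1+min(dp[i-c] for c in coins)
...dp[4]=4, dp[5]=5, dp[6]=6, dp[7]=7, dp[8]=8, dp[9]=9
Minimum coins for 9 = 9


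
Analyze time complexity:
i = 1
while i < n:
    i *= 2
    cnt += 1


Per nesting level: O(log n) = O(log n)
Complexity: O(log n)


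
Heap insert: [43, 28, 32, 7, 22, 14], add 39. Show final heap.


Append 39: [43, 28, 32, 7, 22, 14, 39]
Bubble up: swap idx 6(39) with idx 2(32)
Result: [43, 28, 39, 7, 22, 14, 32]


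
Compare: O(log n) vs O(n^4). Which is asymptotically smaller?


logarithmic grows slower than quartic
O(log n) is asymptotically smaller; O(n^4) grows faster


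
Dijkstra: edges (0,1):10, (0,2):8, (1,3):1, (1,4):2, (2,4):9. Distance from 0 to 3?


Dijkstra from 0:
Distances: {0: 0, 1: 10, 2: 8, 3: 11, 4: 12}
Shortest distance to 3 = 11, path = [0, 1, 3]


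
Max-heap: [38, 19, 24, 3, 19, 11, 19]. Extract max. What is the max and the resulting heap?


Max = 38
Replace root with last, heapify down
Resulting heap: [24, 19, 19, 3, 19, 11]


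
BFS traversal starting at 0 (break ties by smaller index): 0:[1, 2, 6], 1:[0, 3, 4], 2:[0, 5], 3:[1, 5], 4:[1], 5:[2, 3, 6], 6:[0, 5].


BFS queue: start with [0]
Visit order: [0, 1, 2, 6, 3, 4, 5]


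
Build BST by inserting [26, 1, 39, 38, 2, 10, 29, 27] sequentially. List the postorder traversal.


Root = 26; build tree by BST insertion.
Postorder traversal: [10, 2, 1, 27, 29, 38, 39, 26]


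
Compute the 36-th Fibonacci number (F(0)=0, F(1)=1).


F(n)=F(n-1)+F(n-2)
...F(34)=5702887, F(35)=9227465, F(36)=14930352


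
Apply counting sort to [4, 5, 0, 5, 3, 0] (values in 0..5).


Count array: [2, 0, 0, 1, 1, 2]
Reconstruct: [0, 0, 3, 4, 5, 5]


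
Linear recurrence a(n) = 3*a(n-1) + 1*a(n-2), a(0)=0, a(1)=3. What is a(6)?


Build bottom-up:
...a(4)=99, a(5)=327, a(6)=3*327+1*99=1080


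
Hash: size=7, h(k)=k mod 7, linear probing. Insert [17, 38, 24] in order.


Insertions: 17->slot 3; 38->slot 4; 24->slot 5
Table: [None, None, None, 17, 38, 24, None]


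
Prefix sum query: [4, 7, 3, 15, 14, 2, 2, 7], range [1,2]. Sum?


Prefix sums: [0, 4, 11, 14, 29, 43, 45, 47, 54]
Sum[1..2] = prefix[3] - prefix[1] = 14 - 4 = 10


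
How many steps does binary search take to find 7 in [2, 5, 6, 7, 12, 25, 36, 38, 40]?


Search for 7:
[0,8] mid=4 arr[4]=12
[0,3] mid=1 arr[1]=5
[2,3] mid=2 arr[2]=6
[3,3] mid=3 arr[3]=7
Total: 4 comparisons


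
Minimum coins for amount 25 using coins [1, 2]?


dp[0]=0; dp[i]=1+min(dp[i-c] for c in coins)
...dp[20]=10, dp[21]=11, dp[22]=11, dp[23]=12, dp[24]=12, dp[25]=13
Minimum coins for 25 = 13


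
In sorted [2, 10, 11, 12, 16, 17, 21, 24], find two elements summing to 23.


Two pointers: lo=0, hi=7
Found pair: (2, 21) summing to 23


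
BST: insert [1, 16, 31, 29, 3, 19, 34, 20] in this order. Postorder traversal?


Root = 1; build tree by BST insertion.
Postorder traversal: [3, 20, 19, 29, 34, 31, 16, 1]


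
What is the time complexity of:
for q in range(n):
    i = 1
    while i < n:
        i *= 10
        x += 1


Per nesting level: O(n) * O(log n) = O(n log n)
Complexity: O(n log n)


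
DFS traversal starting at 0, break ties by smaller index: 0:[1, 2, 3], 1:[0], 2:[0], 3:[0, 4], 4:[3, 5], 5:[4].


DFS stack-based: start with [0]
Visit order: [0, 1, 2, 3, 4, 5]


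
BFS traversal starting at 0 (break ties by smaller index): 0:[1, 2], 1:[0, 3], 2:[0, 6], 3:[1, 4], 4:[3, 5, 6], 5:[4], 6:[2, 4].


BFS queue: start with [0]
Visit order: [0, 1, 2, 3, 6, 4, 5]


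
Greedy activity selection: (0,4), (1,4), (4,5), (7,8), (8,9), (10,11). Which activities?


Greedy: pick earliest-ending, then skip overlaps.
Selected (5 activities): [(0, 4), (4, 5), (7, 8), (8, 9), (10, 11)]


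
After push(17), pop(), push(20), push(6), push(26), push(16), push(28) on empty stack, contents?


push(17) -> [17]
pop() returns 17 -> []
push(20) -> [20]
push(6) -> [20, 6]
push(26) -> [20, 6, 26]
push(16) -> [20, 6, 26, 16]
push(28) -> [20, 6, 26, 16, 28]
Final stack (bottom to top): [20, 6, 26, 16, 28]


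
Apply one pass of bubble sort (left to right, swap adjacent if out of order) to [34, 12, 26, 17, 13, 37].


After one pass: [12, 26, 17, 13, 34, 37]


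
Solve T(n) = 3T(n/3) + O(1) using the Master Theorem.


a=3, b=3, c=0. log_3(3)=1 > c=0. Case 1: O(n^log_b(a)) = O(n)
Complexity: O(n)


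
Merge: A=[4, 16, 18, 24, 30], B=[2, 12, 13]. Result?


Compare heads, take smaller each step.
Merged: [2, 4, 12, 13, 16, 18, 24, 30]


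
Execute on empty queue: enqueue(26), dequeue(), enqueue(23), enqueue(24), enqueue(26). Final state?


enqueue(26) -> [26]
dequeue() returns 26 -> []
enqueue(23) -> [23]
enqueue(24) -> [23, 24]
enqueue(26) -> [23, 24, 26]
Final queue (front to back): [23, 24, 26]


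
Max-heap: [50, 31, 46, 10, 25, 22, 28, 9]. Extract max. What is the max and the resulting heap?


Max = 50
Replace root with last, heapify down
Resulting heap: [46, 31, 28, 10, 25, 22, 9]


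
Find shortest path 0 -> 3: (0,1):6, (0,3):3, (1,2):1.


Dijkstra from 0:
Distances: {0: 0, 1: 6, 2: 7, 3: 3}
Shortest distance to 3 = 3, path = [0, 3]


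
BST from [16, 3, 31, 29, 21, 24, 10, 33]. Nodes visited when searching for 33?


BST root = 16
Search for 33: compare at each node
Path: [16, 31, 33]


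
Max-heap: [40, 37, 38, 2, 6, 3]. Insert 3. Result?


Append 3: [40, 37, 38, 2, 6, 3, 3]
Bubble up: no swaps needed
Result: [40, 37, 38, 2, 6, 3, 3]


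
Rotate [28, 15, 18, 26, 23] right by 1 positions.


Right rotate by 1: [23, 28, 15, 18, 26]


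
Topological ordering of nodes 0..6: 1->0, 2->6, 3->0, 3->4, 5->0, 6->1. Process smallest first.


Kahn's algorithm, process smallest node first
Order: [2, 3, 4, 5, 6, 1, 0]


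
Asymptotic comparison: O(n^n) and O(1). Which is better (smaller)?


constant grows slower than n^n
O(1) is asymptotically smaller; O(n^n) grows faster


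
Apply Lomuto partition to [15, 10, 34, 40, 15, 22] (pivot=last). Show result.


Elements <= 22 go left of pivot.
Result: [15, 10, 15, 22, 34, 40], pivot at index 3


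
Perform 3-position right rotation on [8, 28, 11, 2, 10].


Right rotate by 3: [11, 2, 10, 8, 28]


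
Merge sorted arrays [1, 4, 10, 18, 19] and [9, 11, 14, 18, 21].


Compare heads, take smaller each step.
Merged: [1, 4, 9, 10, 11, 14, 18, 18, 19, 21]


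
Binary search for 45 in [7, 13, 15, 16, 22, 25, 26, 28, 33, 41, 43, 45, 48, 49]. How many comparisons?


Search for 45:
[0,13] mid=6 arr[6]=26
[7,13] mid=10 arr[10]=43
[11,13] mid=12 arr[12]=48
[11,11] mid=11 arr[11]=45
Total: 4 comparisons


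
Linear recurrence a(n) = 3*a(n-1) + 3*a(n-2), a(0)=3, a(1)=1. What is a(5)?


Build bottom-up:
...a(3)=39, a(4)=153, a(5)=3*153+3*39=576


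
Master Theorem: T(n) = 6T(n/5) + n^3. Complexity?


a=6, b=5, c=3. log_5(6)=1.113 < c=3. Case 3: O(n^c) = O(n^3)
Complexity: O(n^3)


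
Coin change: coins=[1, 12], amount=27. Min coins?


dp[0]=0; dp[i]=1+min(dp[i-c] for c in coins)
...dp[22]=11, dp[23]=12, dp[24]=2, dp[25]=3, dp[26]=4, dp[27]=5
Minimum coins for 27 = 5


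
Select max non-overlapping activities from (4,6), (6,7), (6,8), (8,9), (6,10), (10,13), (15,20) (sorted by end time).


Greedy: pick earliest-ending, then skip overlaps.
Selected (5 activities): [(4, 6), (6, 7), (8, 9), (10, 13), (15, 20)]


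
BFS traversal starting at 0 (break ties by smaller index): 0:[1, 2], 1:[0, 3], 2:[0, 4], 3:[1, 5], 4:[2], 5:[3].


BFS queue: start with [0]
Visit order: [0, 1, 2, 3, 4, 5]


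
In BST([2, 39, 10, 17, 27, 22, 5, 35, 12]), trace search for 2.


BST root = 2
Search for 2: compare at each node
Path: [2]


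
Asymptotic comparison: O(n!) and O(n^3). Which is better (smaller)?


cubic grows slower than factorial
O(n^3) is asymptotically smaller; O(n!) grows faster


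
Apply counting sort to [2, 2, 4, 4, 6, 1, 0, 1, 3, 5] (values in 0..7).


Count array: [1, 2, 2, 1, 2, 1, 1, 0]
Reconstruct: [0, 1, 1, 2, 2, 3, 4, 4, 5, 6]


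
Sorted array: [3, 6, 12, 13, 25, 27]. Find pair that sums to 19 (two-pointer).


Two pointers: lo=0, hi=5
Found pair: (6, 13) summing to 19


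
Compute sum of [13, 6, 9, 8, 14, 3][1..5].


Prefix sums: [0, 13, 19, 28, 36, 50, 53]
Sum[1..5] = prefix[6] - prefix[1] = 53 - 13 = 40


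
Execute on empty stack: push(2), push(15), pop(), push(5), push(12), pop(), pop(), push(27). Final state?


push(2) -> [2]
push(15) -> [2, 15]
pop() returns 15 -> [2]
push(5) -> [2, 5]
push(12) -> [2, 5, 12]
pop() returns 12 -> [2, 5]
pop() returns 5 -> [2]
push(27) -> [2, 27]
Final stack (bottom to top): [2, 27]


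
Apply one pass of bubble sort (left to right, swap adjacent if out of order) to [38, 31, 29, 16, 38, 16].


After one pass: [31, 29, 16, 38, 16, 38]


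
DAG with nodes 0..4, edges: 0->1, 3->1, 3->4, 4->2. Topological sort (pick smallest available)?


Kahn's algorithm, process smallest node first
Order: [0, 3, 1, 4, 2]


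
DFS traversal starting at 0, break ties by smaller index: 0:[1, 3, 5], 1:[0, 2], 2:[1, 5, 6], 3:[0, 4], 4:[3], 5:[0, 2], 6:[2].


DFS stack-based: start with [0]
Visit order: [0, 1, 2, 5, 6, 3, 4]


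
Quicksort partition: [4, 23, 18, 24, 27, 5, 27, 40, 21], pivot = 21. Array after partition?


Elements <= 21 go left of pivot.
Result: [4, 18, 5, 21, 27, 23, 27, 40, 24], pivot at index 3


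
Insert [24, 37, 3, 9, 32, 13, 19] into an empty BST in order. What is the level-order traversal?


Root = 24; build tree by BST insertion.
Level-Order traversal: [24, 3, 37, 9, 32, 13, 19]


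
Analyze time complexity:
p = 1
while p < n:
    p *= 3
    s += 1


Per nesting level: O(log n) = O(log n)
Complexity: O(log n)


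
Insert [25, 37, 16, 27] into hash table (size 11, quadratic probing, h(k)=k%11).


Insertions: 25->slot 3; 37->slot 4; 16->slot 5; 27->slot 6
Table: [None, None, None, 25, 37, 16, 27, None, None, None, None]


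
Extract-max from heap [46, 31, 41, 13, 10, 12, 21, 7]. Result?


Max = 46
Replace root with last, heapify down
Resulting heap: [41, 31, 21, 13, 10, 12, 7]


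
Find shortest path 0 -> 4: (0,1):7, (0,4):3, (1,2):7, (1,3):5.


Dijkstra from 0:
Distances: {0: 0, 1: 7, 2: 14, 3: 12, 4: 3}
Shortest distance to 4 = 3, path = [0, 4]


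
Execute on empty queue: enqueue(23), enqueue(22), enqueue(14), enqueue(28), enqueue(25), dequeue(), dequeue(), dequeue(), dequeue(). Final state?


enqueue(23) -> [23]
enqueue(22) -> [23, 22]
enqueue(14) -> [23, 22, 14]
enqueue(28) -> [23, 22, 14, 28]
enqueue(25) -> [23, 22, 14, 28, 25]
dequeue() returns 23 -> [22, 14, 28, 25]
dequeue() returns 22 -> [14, 28, 25]
dequeue() returns 14 -> [28, 25]
dequeue() returns 28 -> [25]
Final queue (front to back): [25]


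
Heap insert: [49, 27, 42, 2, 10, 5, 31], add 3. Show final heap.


Append 3: [49, 27, 42, 2, 10, 5, 31, 3]
Bubble up: swap idx 7(3) with idx 3(2)
Result: [49, 27, 42, 3, 10, 5, 31, 2]


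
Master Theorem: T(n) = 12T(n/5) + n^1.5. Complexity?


a=12, b=5, c=1.5. log_5(12)=1.544 > c=1.5. Case 1: O(n^log_b(a)) = O(n^1.544)
Complexity: O(n^1.544)


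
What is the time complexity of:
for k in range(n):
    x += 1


Per nesting level: O(n) = O(n)
Complexity: O(n)


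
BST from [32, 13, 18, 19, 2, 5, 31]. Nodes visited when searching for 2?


BST root = 32
Search for 2: compare at each node
Path: [32, 13, 2]


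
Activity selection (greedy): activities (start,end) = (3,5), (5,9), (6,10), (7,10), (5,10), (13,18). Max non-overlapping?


Greedy: pick earliest-ending, then skip overlaps.
Selected (3 activities): [(3, 5), (5, 9), (13, 18)]


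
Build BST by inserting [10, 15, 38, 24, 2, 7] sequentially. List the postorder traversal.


Root = 10; build tree by BST insertion.
Postorder traversal: [7, 2, 24, 38, 15, 10]


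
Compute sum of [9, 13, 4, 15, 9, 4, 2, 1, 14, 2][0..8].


Prefix sums: [0, 9, 22, 26, 41, 50, 54, 56, 57, 71, 73]
Sum[0..8] = prefix[9] - prefix[0] = 71 - 0 = 71


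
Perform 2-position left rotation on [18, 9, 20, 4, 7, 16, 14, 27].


Left rotate by 2: [20, 4, 7, 16, 14, 27, 18, 9]


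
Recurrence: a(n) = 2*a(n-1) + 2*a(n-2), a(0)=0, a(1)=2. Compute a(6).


Build bottom-up:
...a(4)=32, a(5)=88, a(6)=2*88+2*32=240


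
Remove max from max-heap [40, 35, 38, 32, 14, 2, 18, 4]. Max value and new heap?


Max = 40
Replace root with last, heapify down
Resulting heap: [38, 35, 18, 32, 14, 2, 4]


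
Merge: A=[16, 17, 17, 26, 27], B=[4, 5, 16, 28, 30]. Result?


Compare heads, take smaller each step.
Merged: [4, 5, 16, 16, 17, 17, 26, 27, 28, 30]


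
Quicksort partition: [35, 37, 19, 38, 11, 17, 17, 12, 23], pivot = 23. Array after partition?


Elements <= 23 go left of pivot.
Result: [19, 11, 17, 17, 12, 23, 38, 37, 35], pivot at index 5


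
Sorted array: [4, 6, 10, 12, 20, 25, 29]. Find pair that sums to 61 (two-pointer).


Two pointers: lo=0, hi=6
No pair sums to 61


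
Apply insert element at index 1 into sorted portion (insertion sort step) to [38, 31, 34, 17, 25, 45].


After one pass: [31, 38, 34, 17, 25, 45]


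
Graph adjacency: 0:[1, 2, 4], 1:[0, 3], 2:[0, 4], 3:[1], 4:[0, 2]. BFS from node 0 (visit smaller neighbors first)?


BFS queue: start with [0]
Visit order: [0, 1, 2, 4, 3]


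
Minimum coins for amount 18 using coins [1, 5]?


dp[0]=0; dp[i]=1+min(dp[i-c] for c in coins)
...dp[13]=5, dp[14]=6, dp[15]=3, dp[16]=4, dp[17]=5, dp[18]=6
Minimum coins for 18 = 6


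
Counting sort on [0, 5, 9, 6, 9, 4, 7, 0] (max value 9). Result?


Count array: [2, 0, 0, 0, 1, 1, 1, 1, 0, 2]
Reconstruct: [0, 0, 4, 5, 6, 7, 9, 9]


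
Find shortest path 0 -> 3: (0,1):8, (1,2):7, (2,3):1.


Dijkstra from 0:
Distances: {0: 0, 1: 8, 2: 15, 3: 16}
Shortest distance to 3 = 16, path = [0, 1, 2, 3]


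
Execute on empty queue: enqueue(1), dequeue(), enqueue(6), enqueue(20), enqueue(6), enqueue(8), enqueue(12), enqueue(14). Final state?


enqueue(1) -> [1]
dequeue() returns 1 -> []
enqueue(6) -> [6]
enqueue(20) -> [6, 20]
enqueue(6) -> [6, 20, 6]
enqueue(8) -> [6, 20, 6, 8]
enqueue(12) -> [6, 20, 6, 8, 12]
enqueue(14) -> [6, 20, 6, 8, 12, 14]
Final queue (front to back): [6, 20, 6, 8, 12, 14]


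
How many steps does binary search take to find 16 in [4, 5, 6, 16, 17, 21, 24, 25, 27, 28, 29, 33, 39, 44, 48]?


Search for 16:
[0,14] mid=7 arr[7]=25
[0,6] mid=3 arr[3]=16
Total: 2 comparisons


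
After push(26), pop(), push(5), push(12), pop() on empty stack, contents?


push(26) -> [26]
pop() returns 26 -> []
push(5) -> [5]
push(12) -> [5, 12]
pop() returns 12 -> [5]
Final stack (bottom to top): [5]


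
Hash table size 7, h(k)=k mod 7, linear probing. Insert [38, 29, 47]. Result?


Insertions: 38->slot 3; 29->slot 1; 47->slot 5
Table: [None, 29, None, 38, None, 47, None]


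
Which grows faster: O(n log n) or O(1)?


constant grows slower than linearithmic
O(1) is asymptotically smaller; O(n log n) grows faster


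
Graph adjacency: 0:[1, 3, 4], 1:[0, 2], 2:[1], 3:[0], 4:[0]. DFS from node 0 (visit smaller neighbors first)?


DFS stack-based: start with [0]
Visit order: [0, 1, 2, 3, 4]


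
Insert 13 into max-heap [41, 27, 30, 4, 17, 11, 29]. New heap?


Append 13: [41, 27, 30, 4, 17, 11, 29, 13]
Bubble up: swap idx 7(13) with idx 3(4)
Result: [41, 27, 30, 13, 17, 11, 29, 4]


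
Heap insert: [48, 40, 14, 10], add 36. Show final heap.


Append 36: [48, 40, 14, 10, 36]
Bubble up: no swaps needed
Result: [48, 40, 14, 10, 36]


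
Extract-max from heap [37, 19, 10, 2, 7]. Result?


Max = 37
Replace root with last, heapify down
Resulting heap: [19, 7, 10, 2]


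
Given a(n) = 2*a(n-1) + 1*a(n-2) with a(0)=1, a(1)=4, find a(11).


Build bottom-up:
...a(9)=4348, a(10)=10497, a(11)=2*10497+1*4348=25342


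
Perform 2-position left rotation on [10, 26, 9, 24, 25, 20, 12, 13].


Left rotate by 2: [9, 24, 25, 20, 12, 13, 10, 26]


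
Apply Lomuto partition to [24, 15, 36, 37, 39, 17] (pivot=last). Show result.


Elements <= 17 go left of pivot.
Result: [15, 17, 36, 37, 39, 24], pivot at index 1


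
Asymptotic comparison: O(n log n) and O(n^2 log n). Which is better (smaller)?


linearithmic grows slower than n^2 log n
O(n log n) is asymptotically smaller; O(n^2 log n) grows faster


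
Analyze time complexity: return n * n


Analysis: constant-time operation, no loop
Complexity: O(1)


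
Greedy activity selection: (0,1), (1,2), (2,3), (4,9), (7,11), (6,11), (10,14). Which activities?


Greedy: pick earliest-ending, then skip overlaps.
Selected (5 activities): [(0, 1), (1, 2), (2, 3), (4, 9), (10, 14)]


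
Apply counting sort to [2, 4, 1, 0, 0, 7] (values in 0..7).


Count array: [2, 1, 1, 0, 1, 0, 0, 1]
Reconstruct: [0, 0, 1, 2, 4, 7]


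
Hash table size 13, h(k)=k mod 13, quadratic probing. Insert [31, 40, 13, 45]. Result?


Insertions: 31->slot 5; 40->slot 1; 13->slot 0; 45->slot 6
Table: [13, 40, None, None, None, 31, 45, None, None, None, None, None, None]


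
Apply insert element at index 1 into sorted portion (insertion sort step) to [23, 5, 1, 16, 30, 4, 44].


After one pass: [5, 23, 1, 16, 30, 4, 44]


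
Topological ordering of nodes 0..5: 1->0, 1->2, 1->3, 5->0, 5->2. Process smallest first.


Kahn's algorithm, process smallest node first
Order: [1, 3, 4, 5, 0, 2]


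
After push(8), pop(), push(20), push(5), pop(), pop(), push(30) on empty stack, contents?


push(8) -> [8]
pop() returns 8 -> []
push(20) -> [20]
push(5) -> [20, 5]
pop() returns 5 -> [20]
pop() returns 20 -> []
push(30) -> [30]
Final stack (bottom to top): [30]


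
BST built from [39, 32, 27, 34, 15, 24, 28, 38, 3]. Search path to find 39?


BST root = 39
Search for 39: compare at each node
Path: [39]


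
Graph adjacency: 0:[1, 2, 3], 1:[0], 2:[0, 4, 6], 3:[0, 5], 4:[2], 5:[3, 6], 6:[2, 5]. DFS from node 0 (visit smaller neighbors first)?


DFS stack-based: start with [0]
Visit order: [0, 1, 2, 4, 6, 5, 3]


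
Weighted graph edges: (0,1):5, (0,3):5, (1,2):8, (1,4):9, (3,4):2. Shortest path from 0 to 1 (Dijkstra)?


Dijkstra from 0:
Distances: {0: 0, 1: 5, 2: 13, 3: 5, 4: 7}
Shortest distance to 1 = 5, path = [0, 1]


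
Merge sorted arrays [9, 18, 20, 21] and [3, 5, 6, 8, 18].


Compare heads, take smaller each step.
Merged: [3, 5, 6, 8, 9, 18, 18, 20, 21]


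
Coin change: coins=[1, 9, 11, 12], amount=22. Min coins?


dp[0]=0; dp[i]=1+min(dp[i-c] for c in coins)
...dp[17]=6, dp[18]=2, dp[19]=3, dp[20]=2, dp[21]=2, dp[22]=2
Minimum coins for 22 = 2


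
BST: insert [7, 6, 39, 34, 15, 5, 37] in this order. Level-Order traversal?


Root = 7; build tree by BST insertion.
Level-Order traversal: [7, 6, 39, 5, 34, 15, 37]


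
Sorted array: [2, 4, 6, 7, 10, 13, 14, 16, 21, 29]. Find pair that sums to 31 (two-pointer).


Two pointers: lo=0, hi=9
Found pair: (2, 29) summing to 31


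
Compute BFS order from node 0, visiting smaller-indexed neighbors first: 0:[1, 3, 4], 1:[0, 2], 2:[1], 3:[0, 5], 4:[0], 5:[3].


BFS queue: start with [0]
Visit order: [0, 1, 3, 4, 2, 5]


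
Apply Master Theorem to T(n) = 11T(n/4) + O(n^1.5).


a=11, b=4, c=1.5. log_4(11)=1.730 > c=1.5. Case 1: O(n^log_b(a)) = O(n^1.730)
Complexity: O(n^1.730)


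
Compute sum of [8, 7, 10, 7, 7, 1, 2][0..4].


Prefix sums: [0, 8, 15, 25, 32, 39, 40, 42]
Sum[0..4] = prefix[5] - prefix[0] = 39 - 0 = 39


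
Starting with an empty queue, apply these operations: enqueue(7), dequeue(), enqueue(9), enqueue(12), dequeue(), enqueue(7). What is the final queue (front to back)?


enqueue(7) -> [7]
dequeue() returns 7 -> []
enqueue(9) -> [9]
enqueue(12) -> [9, 12]
dequeue() returns 9 -> [12]
enqueue(7) -> [12, 7]
Final queue (front to back): [12, 7]


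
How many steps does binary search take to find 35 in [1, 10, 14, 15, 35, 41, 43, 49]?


Search for 35:
[0,7] mid=3 arr[3]=15
[4,7] mid=5 arr[5]=41
[4,4] mid=4 arr[4]=35
Total: 3 comparisons


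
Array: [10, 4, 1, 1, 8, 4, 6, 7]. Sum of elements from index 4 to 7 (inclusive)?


Prefix sums: [0, 10, 14, 15, 16, 24, 28, 34, 41]
Sum[4..7] = prefix[8] - prefix[4] = 41 - 16 = 25


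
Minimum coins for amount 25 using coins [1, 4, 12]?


dp[0]=0; dp[i]=1+min(dp[i-c] for c in coins)
...dp[20]=3, dp[21]=4, dp[22]=5, dp[23]=6, dp[24]=2, dp[25]=3
Minimum coins for 25 = 3


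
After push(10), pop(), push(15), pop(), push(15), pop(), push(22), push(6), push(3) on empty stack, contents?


push(10) -> [10]
pop() returns 10 -> []
push(15) -> [15]
pop() returns 15 -> []
push(15) -> [15]
pop() returns 15 -> []
push(22) -> [22]
push(6) -> [22, 6]
push(3) -> [22, 6, 3]
Final stack (bottom to top): [22, 6, 3]


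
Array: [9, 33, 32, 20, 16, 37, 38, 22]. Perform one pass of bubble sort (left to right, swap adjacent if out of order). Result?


After one pass: [9, 32, 20, 16, 33, 37, 22, 38]


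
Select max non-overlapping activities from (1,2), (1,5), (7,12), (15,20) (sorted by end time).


Greedy: pick earliest-ending, then skip overlaps.
Selected (3 activities): [(1, 2), (7, 12), (15, 20)]


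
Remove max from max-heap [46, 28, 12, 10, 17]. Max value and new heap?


Max = 46
Replace root with last, heapify down
Resulting heap: [28, 17, 12, 10]


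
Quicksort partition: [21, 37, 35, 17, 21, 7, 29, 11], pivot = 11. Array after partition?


Elements <= 11 go left of pivot.
Result: [7, 11, 35, 17, 21, 21, 29, 37], pivot at index 1


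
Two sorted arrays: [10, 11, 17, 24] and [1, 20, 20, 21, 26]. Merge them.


Compare heads, take smaller each step.
Merged: [1, 10, 11, 17, 20, 20, 21, 24, 26]


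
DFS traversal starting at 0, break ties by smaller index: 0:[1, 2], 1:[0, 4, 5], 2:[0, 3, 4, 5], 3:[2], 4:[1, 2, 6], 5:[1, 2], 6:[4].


DFS stack-based: start with [0]
Visit order: [0, 1, 4, 2, 3, 5, 6]


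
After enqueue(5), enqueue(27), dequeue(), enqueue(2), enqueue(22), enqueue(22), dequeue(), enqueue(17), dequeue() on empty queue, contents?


enqueue(5) -> [5]
enqueue(27) -> [5, 27]
dequeue() returns 5 -> [27]
enqueue(2) -> [27, 2]
enqueue(22) -> [27, 2, 22]
enqueue(22) -> [27, 2, 22, 22]
dequeue() returns 27 -> [2, 22, 22]
enqueue(17) -> [2, 22, 22, 17]
dequeue() returns 2 -> [22, 22, 17]
Final queue (front to back): [22, 22, 17]


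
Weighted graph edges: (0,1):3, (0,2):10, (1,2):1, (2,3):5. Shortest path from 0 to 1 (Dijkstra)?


Dijkstra from 0:
Distances: {0: 0, 1: 3, 2: 4, 3: 9}
Shortest distance to 1 = 3, path = [0, 1]


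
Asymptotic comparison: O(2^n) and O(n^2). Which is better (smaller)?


quadratic grows slower than exponential
O(n^2) is asymptotically smaller; O(2^n) grows faster


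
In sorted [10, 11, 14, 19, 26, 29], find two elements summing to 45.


Two pointers: lo=0, hi=5
Found pair: (19, 26) summing to 45


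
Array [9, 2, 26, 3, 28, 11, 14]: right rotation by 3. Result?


Right rotate by 3: [28, 11, 14, 9, 2, 26, 3]


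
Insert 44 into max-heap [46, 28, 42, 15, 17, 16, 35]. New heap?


Append 44: [46, 28, 42, 15, 17, 16, 35, 44]
Bubble up: swap idx 7(44) with idx 3(15); swap idx 3(44) with idx 1(28)
Result: [46, 44, 42, 28, 17, 16, 35, 15]


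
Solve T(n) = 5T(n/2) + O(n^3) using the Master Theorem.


a=5, b=2, c=3. log_2(5)=2.322 < c=3. Case 3: O(n^c) = O(n^3)
Complexity: O(n^3)


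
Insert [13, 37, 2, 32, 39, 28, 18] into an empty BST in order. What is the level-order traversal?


Root = 13; build tree by BST insertion.
Level-Order traversal: [13, 2, 37, 32, 39, 28, 18]


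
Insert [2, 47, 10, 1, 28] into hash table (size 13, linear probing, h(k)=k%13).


Insertions: 2->slot 2; 47->slot 8; 10->slot 10; 1->slot 1; 28->slot 3
Table: [None, 1, 2, 28, None, None, None, None, 47, None, 10, None, None]


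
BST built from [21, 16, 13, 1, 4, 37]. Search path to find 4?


BST root = 21
Search for 4: compare at each node
Path: [21, 16, 13, 1, 4]


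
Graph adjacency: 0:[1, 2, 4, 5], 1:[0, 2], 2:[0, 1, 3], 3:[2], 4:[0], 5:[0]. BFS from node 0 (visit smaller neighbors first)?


BFS queue: start with [0]
Visit order: [0, 1, 2, 4, 5, 3]


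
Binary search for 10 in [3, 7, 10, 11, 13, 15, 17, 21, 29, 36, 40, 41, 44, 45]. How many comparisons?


Search for 10:
[0,13] mid=6 arr[6]=17
[0,5] mid=2 arr[2]=10
Total: 2 comparisons


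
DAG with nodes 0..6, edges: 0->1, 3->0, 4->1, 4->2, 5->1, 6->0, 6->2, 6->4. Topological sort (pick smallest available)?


Kahn's algorithm, process smallest node first
Order: [3, 5, 6, 0, 4, 1, 2]


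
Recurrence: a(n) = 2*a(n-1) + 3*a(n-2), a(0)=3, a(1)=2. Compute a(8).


Build bottom-up:
...a(6)=913, a(7)=2732, a(8)=2*2732+3*913=8203


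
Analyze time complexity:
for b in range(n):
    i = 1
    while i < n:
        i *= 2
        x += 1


Per nesting level: O(n) * O(log n) = O(n log n)
Complexity: O(n log n)


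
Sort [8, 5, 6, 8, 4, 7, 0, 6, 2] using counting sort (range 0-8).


Count array: [1, 0, 1, 0, 1, 1, 2, 1, 2]
Reconstruct: [0, 2, 4, 5, 6, 6, 7, 8, 8]


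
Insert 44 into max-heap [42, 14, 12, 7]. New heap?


Append 44: [42, 14, 12, 7, 44]
Bubble up: swap idx 4(44) with idx 1(14); swap idx 1(44) with idx 0(42)
Result: [44, 42, 12, 7, 14]


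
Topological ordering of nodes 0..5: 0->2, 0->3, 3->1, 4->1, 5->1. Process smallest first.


Kahn's algorithm, process smallest node first
Order: [0, 2, 3, 4, 5, 1]


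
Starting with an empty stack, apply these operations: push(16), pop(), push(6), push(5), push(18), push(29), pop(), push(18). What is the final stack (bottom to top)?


push(16) -> [16]
pop() returns 16 -> []
push(6) -> [6]
push(5) -> [6, 5]
push(18) -> [6, 5, 18]
push(29) -> [6, 5, 18, 29]
pop() returns 29 -> [6, 5, 18]
push(18) -> [6, 5, 18, 18]
Final stack (bottom to top): [6, 5, 18, 18]


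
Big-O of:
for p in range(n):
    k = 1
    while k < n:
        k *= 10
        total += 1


Per nesting level: O(n) * O(log n) = O(n log n)
Complexity: O(n log n)


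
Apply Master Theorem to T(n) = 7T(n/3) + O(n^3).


a=7, b=3, c=3. log_3(7)=1.771 < c=3. Case 3: O(n^c) = O(n^3)
Complexity: O(n^3)


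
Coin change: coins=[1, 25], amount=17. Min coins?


dp[0]=0; dp[i]=1+min(dp[i-c] for c in coins)
...dp[12]=12, dp[13]=13, dp[14]=14, dp[15]=15, dp[16]=16, dp[17]=17
Minimum coins for 17 = 17


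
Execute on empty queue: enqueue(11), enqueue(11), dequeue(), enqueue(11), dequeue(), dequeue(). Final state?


enqueue(11) -> [11]
enqueue(11) -> [11, 11]
dequeue() returns 11 -> [11]
enqueue(11) -> [11, 11]
dequeue() returns 11 -> [11]
dequeue() returns 11 -> []
Final queue (front to back): []


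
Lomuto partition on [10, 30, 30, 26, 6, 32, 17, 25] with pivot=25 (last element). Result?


Elements <= 25 go left of pivot.
Result: [10, 6, 17, 25, 30, 32, 30, 26], pivot at index 3


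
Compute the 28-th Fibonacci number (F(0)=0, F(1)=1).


F(n)=F(n-1)+F(n-2)
...F(26)=121393, F(27)=196418, F(28)=317811


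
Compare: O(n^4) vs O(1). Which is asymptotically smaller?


constant grows slower than quartic
O(1) is asymptotically smaller; O(n^4) grows faster


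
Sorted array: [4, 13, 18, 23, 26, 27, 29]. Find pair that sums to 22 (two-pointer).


Two pointers: lo=0, hi=6
Found pair: (4, 18) summing to 22


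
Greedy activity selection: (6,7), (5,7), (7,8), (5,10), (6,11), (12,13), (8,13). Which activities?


Greedy: pick earliest-ending, then skip overlaps.
Selected (3 activities): [(6, 7), (7, 8), (12, 13)]


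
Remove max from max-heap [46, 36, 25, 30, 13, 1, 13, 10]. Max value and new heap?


Max = 46
Replace root with last, heapify down
Resulting heap: [36, 30, 25, 10, 13, 1, 13]


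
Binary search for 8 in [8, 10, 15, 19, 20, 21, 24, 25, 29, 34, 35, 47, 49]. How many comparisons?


Search for 8:
[0,12] mid=6 arr[6]=24
[0,5] mid=2 arr[2]=15
[0,1] mid=0 arr[0]=8
Total: 3 comparisons


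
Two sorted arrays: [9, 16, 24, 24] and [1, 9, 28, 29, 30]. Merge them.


Compare heads, take smaller each step.
Merged: [1, 9, 9, 16, 24, 24, 28, 29, 30]


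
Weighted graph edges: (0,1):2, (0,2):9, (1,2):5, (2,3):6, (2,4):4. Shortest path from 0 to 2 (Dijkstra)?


Dijkstra from 0:
Distances: {0: 0, 1: 2, 2: 7, 3: 13, 4: 11}
Shortest distance to 2 = 7, path = [0, 1, 2]


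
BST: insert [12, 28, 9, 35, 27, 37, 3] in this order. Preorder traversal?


Root = 12; build tree by BST insertion.
Preorder traversal: [12, 9, 3, 28, 27, 35, 37]


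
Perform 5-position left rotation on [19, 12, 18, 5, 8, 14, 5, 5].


Left rotate by 5: [14, 5, 5, 19, 12, 18, 5, 8]


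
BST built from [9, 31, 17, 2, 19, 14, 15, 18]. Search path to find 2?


BST root = 9
Search for 2: compare at each node
Path: [9, 2]


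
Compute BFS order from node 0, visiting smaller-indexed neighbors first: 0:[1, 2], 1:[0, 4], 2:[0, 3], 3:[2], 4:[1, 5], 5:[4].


BFS queue: start with [0]
Visit order: [0, 1, 2, 4, 3, 5]


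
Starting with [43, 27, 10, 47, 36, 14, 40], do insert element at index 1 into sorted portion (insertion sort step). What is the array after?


After one pass: [27, 43, 10, 47, 36, 14, 40]


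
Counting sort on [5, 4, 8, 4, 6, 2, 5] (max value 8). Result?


Count array: [0, 0, 1, 0, 2, 2, 1, 0, 1]
Reconstruct: [2, 4, 4, 5, 5, 6, 8]


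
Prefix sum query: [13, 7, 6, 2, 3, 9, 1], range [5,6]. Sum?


Prefix sums: [0, 13, 20, 26, 28, 31, 40, 41]
Sum[5..6] = prefix[7] - prefix[5] = 41 - 31 = 10


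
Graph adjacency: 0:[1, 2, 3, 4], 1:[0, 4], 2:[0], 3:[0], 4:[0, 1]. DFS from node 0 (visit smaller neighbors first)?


DFS stack-based: start with [0]
Visit order: [0, 1, 4, 2, 3]


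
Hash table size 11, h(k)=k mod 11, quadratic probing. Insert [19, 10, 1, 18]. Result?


Insertions: 19->slot 8; 10->slot 10; 1->slot 1; 18->slot 7
Table: [None, 1, None, None, None, None, None, 18, 19, None, 10]


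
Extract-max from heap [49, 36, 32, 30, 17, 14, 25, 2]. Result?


Max = 49
Replace root with last, heapify down
Resulting heap: [36, 30, 32, 2, 17, 14, 25]


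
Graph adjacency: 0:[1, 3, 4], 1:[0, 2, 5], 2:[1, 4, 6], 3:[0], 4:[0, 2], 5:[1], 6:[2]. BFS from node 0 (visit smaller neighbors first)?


BFS queue: start with [0]
Visit order: [0, 1, 3, 4, 2, 5, 6]


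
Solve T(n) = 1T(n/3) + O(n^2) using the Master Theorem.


a=1, b=3, c=2. log_3(1)=0 < c=2. Case 3: O(n^c) = O(n^2)
Complexity: O(n^2)


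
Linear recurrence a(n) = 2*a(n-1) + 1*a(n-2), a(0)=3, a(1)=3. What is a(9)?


Build bottom-up:
...a(7)=717, a(8)=1731, a(9)=2*1731+1*717=4179


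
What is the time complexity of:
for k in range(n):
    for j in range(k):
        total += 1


Per nesting level: O(n) * O(n) [triangular over k] = O(n^2)
Complexity: O(n^2)


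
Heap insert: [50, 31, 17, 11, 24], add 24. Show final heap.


Append 24: [50, 31, 17, 11, 24, 24]
Bubble up: swap idx 5(24) with idx 2(17)
Result: [50, 31, 24, 11, 24, 17]


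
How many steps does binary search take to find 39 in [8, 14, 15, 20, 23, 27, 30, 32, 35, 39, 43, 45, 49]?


Search for 39:
[0,12] mid=6 arr[6]=30
[7,12] mid=9 arr[9]=39
Total: 2 comparisons


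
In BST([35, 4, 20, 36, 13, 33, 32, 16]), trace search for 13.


BST root = 35
Search for 13: compare at each node
Path: [35, 4, 20, 13]


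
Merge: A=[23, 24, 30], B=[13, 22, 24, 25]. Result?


Compare heads, take smaller each step.
Merged: [13, 22, 23, 24, 24, 25, 30]


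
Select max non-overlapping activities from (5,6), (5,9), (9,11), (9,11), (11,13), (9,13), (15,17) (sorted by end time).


Greedy: pick earliest-ending, then skip overlaps.
Selected (4 activities): [(5, 6), (9, 11), (11, 13), (15, 17)]


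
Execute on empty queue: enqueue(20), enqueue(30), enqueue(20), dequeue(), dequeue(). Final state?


enqueue(20) -> [20]
enqueue(30) -> [20, 30]
enqueue(20) -> [20, 30, 20]
dequeue() returns 20 -> [30, 20]
dequeue() returns 30 -> [20]
Final queue (front to back): [20]


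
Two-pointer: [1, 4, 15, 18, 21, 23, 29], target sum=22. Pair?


Two pointers: lo=0, hi=6
Found pair: (1, 21) summing to 22


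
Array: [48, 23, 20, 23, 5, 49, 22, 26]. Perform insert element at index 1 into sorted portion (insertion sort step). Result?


After one pass: [23, 48, 20, 23, 5, 49, 22, 26]


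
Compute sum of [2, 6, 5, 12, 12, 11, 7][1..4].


Prefix sums: [0, 2, 8, 13, 25, 37, 48, 55]
Sum[1..4] = prefix[5] - prefix[1] = 37 - 2 = 35


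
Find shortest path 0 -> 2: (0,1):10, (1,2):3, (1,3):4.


Dijkstra from 0:
Distances: {0: 0, 1: 10, 2: 13, 3: 14}
Shortest distance to 2 = 13, path = [0, 1, 2]


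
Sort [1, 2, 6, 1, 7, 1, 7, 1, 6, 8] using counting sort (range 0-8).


Count array: [0, 4, 1, 0, 0, 0, 2, 2, 1]
Reconstruct: [1, 1, 1, 1, 2, 6, 6, 7, 7, 8]


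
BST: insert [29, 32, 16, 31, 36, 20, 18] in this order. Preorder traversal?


Root = 29; build tree by BST insertion.
Preorder traversal: [29, 16, 20, 18, 32, 31, 36]


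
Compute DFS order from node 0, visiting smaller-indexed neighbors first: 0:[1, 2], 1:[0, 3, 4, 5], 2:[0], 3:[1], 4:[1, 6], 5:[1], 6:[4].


DFS stack-based: start with [0]
Visit order: [0, 1, 3, 4, 6, 5, 2]


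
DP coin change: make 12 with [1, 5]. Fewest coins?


dp[0]=0; dp[i]=1+min(dp[i-c] for c in coins)
...dp[7]=3, dp[8]=4, dp[9]=5, dp[10]=2, dp[11]=3, dp[12]=4
Minimum coins for 12 = 4


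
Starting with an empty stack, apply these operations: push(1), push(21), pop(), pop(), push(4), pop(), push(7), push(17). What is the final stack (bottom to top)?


push(1) -> [1]
push(21) -> [1, 21]
pop() returns 21 -> [1]
pop() returns 1 -> []
push(4) -> [4]
pop() returns 4 -> []
push(7) -> [7]
push(17) -> [7, 17]
Final stack (bottom to top): [7, 17]


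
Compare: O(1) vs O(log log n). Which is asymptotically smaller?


constant grows slower than double-logarithmic
O(1) is asymptotically smaller; O(log log n) grows faster


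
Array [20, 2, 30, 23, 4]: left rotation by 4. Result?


Left rotate by 4: [4, 20, 2, 30, 23]


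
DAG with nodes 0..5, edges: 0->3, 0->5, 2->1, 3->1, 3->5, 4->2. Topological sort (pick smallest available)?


Kahn's algorithm, process smallest node first
Order: [0, 3, 4, 2, 1, 5]


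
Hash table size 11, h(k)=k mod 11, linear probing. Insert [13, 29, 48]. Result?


Insertions: 13->slot 2; 29->slot 7; 48->slot 4
Table: [None, None, 13, None, 48, None, None, 29, None, None, None]


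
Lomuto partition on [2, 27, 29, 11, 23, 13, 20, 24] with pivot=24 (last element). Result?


Elements <= 24 go left of pivot.
Result: [2, 11, 23, 13, 20, 24, 29, 27], pivot at index 5


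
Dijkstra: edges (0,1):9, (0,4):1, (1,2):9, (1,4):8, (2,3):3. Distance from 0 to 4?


Dijkstra from 0:
Distances: {0: 0, 1: 9, 2: 18, 3: 21, 4: 1}
Shortest distance to 4 = 1, path = [0, 4]


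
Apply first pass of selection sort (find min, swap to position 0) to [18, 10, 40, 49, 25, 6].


After one pass: [6, 10, 40, 49, 25, 18]


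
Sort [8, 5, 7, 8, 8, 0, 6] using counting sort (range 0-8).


Count array: [1, 0, 0, 0, 0, 1, 1, 1, 3]
Reconstruct: [0, 5, 6, 7, 8, 8, 8]


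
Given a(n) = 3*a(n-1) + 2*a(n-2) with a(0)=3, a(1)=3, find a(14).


Build bottom-up:
...a(12)=4732887, a(13)=16856427, a(14)=3*16856427+2*4732887=60035055


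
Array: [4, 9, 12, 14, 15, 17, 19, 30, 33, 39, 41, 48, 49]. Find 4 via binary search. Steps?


Search for 4:
[0,12] mid=6 arr[6]=19
[0,5] mid=2 arr[2]=12
[0,1] mid=0 arr[0]=4
Total: 3 comparisons


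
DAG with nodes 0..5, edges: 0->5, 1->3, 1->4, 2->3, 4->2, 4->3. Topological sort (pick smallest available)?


Kahn's algorithm, process smallest node first
Order: [0, 1, 4, 2, 3, 5]
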